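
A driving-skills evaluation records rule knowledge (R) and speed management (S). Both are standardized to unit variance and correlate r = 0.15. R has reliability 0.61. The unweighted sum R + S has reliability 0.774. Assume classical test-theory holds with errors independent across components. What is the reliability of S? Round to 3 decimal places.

Var(R+S) = 2 + 2·0.15 = 2.300.
True-score variance = ρ_R + ρ_S + 2·0.15, so 0.774 = (0.61 + ρ_S + 0.30) / 2.300.
ρ_S = 0.774·2.300 − 0.61 − 0.30 = 0.870.

0.870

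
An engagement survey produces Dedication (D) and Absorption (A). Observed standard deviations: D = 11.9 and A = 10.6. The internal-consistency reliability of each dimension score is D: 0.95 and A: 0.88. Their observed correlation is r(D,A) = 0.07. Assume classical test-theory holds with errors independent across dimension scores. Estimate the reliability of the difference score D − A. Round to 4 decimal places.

0.9130

Var(D−A) = 11.9² + 10.6² − 2·11.9·10.6·0.07 = 253.97 − 17.6596 = 236.31.
Under uncorrelated errors the observed covariances equal the true-score covariances, so only the own-variance terms attenuate.
True-score variance = [11.9²·0.95 + 10.6²·0.88] − 17.6596 = 233.406 − 17.6596 = 215.747.
Reliability = 215.747 / 236.31 = 0.9130.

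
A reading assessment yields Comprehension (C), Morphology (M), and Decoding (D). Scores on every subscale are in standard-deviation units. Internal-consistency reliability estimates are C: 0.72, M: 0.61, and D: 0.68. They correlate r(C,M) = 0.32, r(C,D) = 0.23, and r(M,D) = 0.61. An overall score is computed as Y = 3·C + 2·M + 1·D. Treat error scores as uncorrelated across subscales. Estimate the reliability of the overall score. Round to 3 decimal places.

0.797

Var(Y) = 3² + 2² + 1 + 2·[6·0.32 + 3·0.23 + 2·0.61] = 14 + 7.66 = 21.66.
Because errors are independent across components, Cov(Tᵢ,Tⱼ) = Cov(Xᵢ,Xⱼ); the off-diagonal part of the true-score variance is the same as above.
True-score variance = [3²·0.72 + 2²·0.61 + 0.68] + 7.66 = 9.6 + 7.66 = 17.26.
Reliability = 17.26 / 21.66 = 0.797.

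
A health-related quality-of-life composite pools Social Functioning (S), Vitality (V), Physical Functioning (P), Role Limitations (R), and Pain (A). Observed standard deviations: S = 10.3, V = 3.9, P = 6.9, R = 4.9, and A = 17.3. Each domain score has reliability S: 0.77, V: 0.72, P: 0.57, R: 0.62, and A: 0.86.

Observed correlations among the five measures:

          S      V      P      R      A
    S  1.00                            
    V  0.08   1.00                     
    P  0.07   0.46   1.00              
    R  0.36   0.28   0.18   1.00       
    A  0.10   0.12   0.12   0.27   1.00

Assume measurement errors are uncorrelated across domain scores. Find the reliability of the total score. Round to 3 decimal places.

Var(S+V+P+R+A) = 10.3² + 3.9² + 6.9² + 4.9² + 17.3² + 2·[10.3·3.9·0.08 + 10.3·6.9·0.07 + 10.3·4.9·0.36 + 10.3·17.3·0.10 + 3.9·6.9·0.46 + 3.9·4.9·0.28 + 3.9·17.3·0.12 + 6.9·4.9·0.18 + 6.9·17.3·0.12 + 4.9·17.3·0.27] = 492.21 + 226.601 = 718.811.
With uncorrelated errors the cross-covariances are all true-score covariance, so they carry over unchanged; only the diagonal terms shrink to ρᵢσᵢ².
True-score variance = [10.3²·0.77 + 3.9²·0.72 + 6.9²·0.57 + 4.9²·0.62 + 17.3²·0.86] + 226.601 = 392.054 + 226.601 = 618.655.
Reliability = 618.655 / 718.811 = 0.861.

0.861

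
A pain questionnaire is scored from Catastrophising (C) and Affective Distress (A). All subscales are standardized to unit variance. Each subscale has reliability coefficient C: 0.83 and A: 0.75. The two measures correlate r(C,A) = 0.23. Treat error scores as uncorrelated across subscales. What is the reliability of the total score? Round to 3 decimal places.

0.829

Var(C+A) = 2 + 2·[0.23] = 2 + 0.46 = 2.46.
Under uncorrelated errors the observed covariances equal the true-score covariances, so only the own-variance terms attenuate.
True-score variance = [0.83 + 0.75] + 0.46 = 1.58 + 0.46 = 2.04.
Reliability = 2.04 / 2.46 = 0.829.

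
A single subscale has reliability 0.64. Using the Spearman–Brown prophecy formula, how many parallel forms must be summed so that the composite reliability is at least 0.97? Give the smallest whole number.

19

k ≥ ρ*(1−ρ₁)/(ρ₁(1−ρ*)) = 0.97·0.36 / (0.64·0.03) = 18.187.
Smallest integer k = 19.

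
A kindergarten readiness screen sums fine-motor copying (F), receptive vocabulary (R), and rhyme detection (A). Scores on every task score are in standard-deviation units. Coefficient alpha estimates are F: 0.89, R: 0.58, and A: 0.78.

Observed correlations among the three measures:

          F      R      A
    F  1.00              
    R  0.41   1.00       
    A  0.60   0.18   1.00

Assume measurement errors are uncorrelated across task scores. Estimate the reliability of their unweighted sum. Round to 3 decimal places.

Var(F+R+A) = 3 + 2·[0.41 + 0.60 + 0.18] = 3 + 2.38 = 5.38.
Under uncorrelated errors the observed covariances equal the true-score covariances, so only the own-variance terms attenuate.
True-score variance = [0.89 + 0.58 + 0.78] + 2.38 = 2.25 + 2.38 = 4.63.
Reliability = 4.63 / 5.38 = 0.861.

0.861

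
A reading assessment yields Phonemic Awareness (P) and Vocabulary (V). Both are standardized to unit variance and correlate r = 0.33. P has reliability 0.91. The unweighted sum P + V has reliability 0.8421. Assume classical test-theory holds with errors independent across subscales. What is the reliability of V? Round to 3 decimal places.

0.670

Var(P+V) = 2 + 2·0.33 = 2.660.
True-score variance = ρ_P + ρ_V + 2·0.33, so 0.8421 = (0.91 + ρ_V + 0.66) / 2.660.
ρ_V = 0.8421·2.660 − 0.91 − 0.66 = 0.670.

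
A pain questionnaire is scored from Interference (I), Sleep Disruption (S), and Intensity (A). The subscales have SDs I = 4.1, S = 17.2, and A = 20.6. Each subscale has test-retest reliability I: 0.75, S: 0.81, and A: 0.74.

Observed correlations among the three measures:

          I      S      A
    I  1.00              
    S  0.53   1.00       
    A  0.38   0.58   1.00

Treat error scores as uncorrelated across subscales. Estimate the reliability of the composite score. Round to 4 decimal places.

Var(I+S+A) = 4.1² + 17.2² + 20.6² + 2·[4.1·17.2·0.53 + 4.1·20.6·0.38 + 17.2·20.6·0.58] = 737.01 + 549.952 = 1286.96.
Because errors are independent across components, Cov(Tᵢ,Tⱼ) = Cov(Xᵢ,Xⱼ); the off-diagonal part of the true-score variance is the same as above.
True-score variance = [4.1²·0.75 + 17.2²·0.81 + 20.6²·0.74] + 549.952 = 566.264 + 549.952 = 1116.22.
Reliability = 1116.22 / 1286.96 = 0.8673.

0.8673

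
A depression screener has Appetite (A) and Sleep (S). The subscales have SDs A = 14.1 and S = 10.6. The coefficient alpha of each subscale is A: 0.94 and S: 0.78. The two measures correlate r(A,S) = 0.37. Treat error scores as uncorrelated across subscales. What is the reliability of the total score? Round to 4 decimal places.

Var(A+S) = 14.1² + 10.6² + 2·[14.1·10.6·0.37] = 311.17 + 110.6 = 421.77.
With uncorrelated errors the cross-covariances are all true-score covariance, so they carry over unchanged; only the diagonal terms shrink to ρᵢσᵢ².
True-score variance = [14.1²·0.94 + 10.6²·0.78] + 110.6 = 274.522 + 110.6 = 385.123.
Reliability = 385.123 / 421.77 = 0.9131.

0.9131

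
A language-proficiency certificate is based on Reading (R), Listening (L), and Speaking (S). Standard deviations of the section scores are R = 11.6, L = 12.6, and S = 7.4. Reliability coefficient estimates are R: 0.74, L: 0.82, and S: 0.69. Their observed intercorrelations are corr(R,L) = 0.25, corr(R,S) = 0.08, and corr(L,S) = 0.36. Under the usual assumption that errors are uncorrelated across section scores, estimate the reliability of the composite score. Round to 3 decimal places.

0.840

Var(R+L+S) = 11.6² + 12.6² + 7.4² + 2·[11.6·12.6·0.25 + 11.6·7.4·0.08 + 12.6·7.4·0.36] = 348.08 + 153.947 = 502.027.
Because errors are independent across components, Cov(Tᵢ,Tⱼ) = Cov(Xᵢ,Xⱼ); the off-diagonal part of the true-score variance is the same as above.
True-score variance = [11.6²·0.74 + 12.6²·0.82 + 7.4²·0.69] + 153.947 = 267.542 + 153.947 = 421.489.
Reliability = 421.489 / 502.027 = 0.840.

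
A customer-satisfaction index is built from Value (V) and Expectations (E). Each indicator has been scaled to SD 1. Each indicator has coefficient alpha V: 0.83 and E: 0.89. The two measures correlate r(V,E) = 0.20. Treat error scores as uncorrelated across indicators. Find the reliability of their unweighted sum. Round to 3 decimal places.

0.883

Var(V+E) = 2 + 2·[0.20] = 2 + 0.4 = 2.4.
Under uncorrelated errors the observed covariances equal the true-score covariances, so only the own-variance terms attenuate.
True-score variance = [0.83 + 0.89] + 0.4 = 1.72 + 0.4 = 2.12.
Reliability = 2.12 / 2.4 = 0.883.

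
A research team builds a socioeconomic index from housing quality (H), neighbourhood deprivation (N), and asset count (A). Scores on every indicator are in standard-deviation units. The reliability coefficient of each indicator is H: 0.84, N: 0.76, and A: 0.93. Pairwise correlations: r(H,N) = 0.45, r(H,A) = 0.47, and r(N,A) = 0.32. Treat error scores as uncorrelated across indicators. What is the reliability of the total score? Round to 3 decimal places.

Var(H+N+A) = 3 + 2·[0.45 + 0.47 + 0.32] = 3 + 2.48 = 5.48.
Because errors are independent across components, Cov(Tᵢ,Tⱼ) = Cov(Xᵢ,Xⱼ); the off-diagonal part of the true-score variance is the same as above.
True-score variance = [0.84 + 0.76 + 0.93] + 2.48 = 2.53 + 2.48 = 5.01.
Reliability = 5.01 / 5.48 = 0.914.

0.914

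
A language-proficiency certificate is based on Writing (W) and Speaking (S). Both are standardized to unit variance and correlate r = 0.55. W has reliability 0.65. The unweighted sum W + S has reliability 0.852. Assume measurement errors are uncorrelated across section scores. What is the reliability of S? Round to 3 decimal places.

0.891

Var(W+S) = 2 + 2·0.55 = 3.100.
True-score variance = ρ_W + ρ_S + 2·0.55, so 0.852 = (0.65 + ρ_S + 1.10) / 3.100.
ρ_S = 0.852·3.100 − 0.65 − 1.10 = 0.891.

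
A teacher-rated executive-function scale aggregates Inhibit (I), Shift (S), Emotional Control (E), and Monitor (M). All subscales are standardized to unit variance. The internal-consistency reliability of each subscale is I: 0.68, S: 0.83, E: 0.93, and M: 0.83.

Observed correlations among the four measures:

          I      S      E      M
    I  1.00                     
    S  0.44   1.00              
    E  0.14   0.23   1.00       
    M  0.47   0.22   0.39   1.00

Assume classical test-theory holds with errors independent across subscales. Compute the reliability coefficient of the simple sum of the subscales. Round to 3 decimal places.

0.906

Var(I+S+E+M) = 4 + 2·[0.44 + 0.14 + 0.47 + 0.23 + 0.22 + 0.39] = 4 + 3.78 = 7.78.
Under uncorrelated errors the observed covariances equal the true-score covariances, so only the own-variance terms attenuate.
True-score variance = [0.68 + 0.83 + 0.93 + 0.83] + 3.78 = 3.27 + 3.78 = 7.05.
Reliability = 7.05 / 7.78 = 0.906.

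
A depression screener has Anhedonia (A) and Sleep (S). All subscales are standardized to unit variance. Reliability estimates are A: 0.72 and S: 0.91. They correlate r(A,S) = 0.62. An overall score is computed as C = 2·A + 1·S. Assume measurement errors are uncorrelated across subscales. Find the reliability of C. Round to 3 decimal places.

0.838

Var(C) = 2² + 1 + 2·[2·0.62] = 5 + 2.48 = 7.48.
Because errors are independent across components, Cov(Tᵢ,Tⱼ) = Cov(Xᵢ,Xⱼ); the off-diagonal part of the true-score variance is the same as above.
True-score variance = [2²·0.72 + 0.91] + 2.48 = 3.79 + 2.48 = 6.27.
Reliability = 6.27 / 7.48 = 0.838.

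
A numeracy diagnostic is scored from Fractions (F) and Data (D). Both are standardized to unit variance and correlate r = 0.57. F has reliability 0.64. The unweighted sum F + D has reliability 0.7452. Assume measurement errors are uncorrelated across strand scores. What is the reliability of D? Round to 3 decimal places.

0.560

Var(F+D) = 2 + 2·0.57 = 3.140.
True-score variance = ρ_F + ρ_D + 2·0.57, so 0.7452 = (0.64 + ρ_D + 1.14) / 3.140.
ρ_D = 0.7452·3.140 − 0.64 − 1.14 = 0.560.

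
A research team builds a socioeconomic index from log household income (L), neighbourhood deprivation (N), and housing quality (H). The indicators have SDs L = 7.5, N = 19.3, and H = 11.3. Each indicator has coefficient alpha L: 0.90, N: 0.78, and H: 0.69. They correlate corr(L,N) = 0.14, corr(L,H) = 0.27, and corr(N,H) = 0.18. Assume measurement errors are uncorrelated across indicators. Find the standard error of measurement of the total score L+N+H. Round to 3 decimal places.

Var(total) = 556.43 + 164.807 = 721.237.
True-score variance = 429.273 + 164.807 = 594.081, so reliability = 0.8237.
Error variance = 721.237 − 594.081 = 127.157; SEM = √127.157 = 11.276.

11.276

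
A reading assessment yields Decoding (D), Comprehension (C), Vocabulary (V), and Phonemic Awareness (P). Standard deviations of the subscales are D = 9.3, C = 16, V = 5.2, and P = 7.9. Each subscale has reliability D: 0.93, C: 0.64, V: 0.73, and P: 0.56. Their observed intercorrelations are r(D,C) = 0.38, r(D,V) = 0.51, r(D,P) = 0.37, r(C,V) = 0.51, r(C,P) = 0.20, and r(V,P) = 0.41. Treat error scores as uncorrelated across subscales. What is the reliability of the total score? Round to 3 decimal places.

0.837

Var(D+C+V+P) = 9.3² + 16² + 5.2² + 7.9² + 2·[9.3·16·0.38 + 9.3·5.2·0.51 + 9.3·7.9·0.37 + 16·5.2·0.51 + 16·7.9·0.20 + 5.2·7.9·0.41] = 431.94 + 385.893 = 817.833.
With uncorrelated errors the cross-covariances are all true-score covariance, so they carry over unchanged; only the diagonal terms shrink to ρᵢσᵢ².
True-score variance = [9.3²·0.93 + 16²·0.64 + 5.2²·0.73 + 7.9²·0.56] + 385.893 = 298.965 + 385.893 = 684.857.
Reliability = 684.857 / 817.833 = 0.837.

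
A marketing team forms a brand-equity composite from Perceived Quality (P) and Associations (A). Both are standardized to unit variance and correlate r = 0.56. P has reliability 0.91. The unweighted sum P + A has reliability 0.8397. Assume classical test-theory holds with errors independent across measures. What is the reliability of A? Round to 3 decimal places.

Var(P+A) = 2 + 2·0.56 = 3.120.
True-score variance = ρ_P + ρ_A + 2·0.56, so 0.8397 = (0.91 + ρ_A + 1.12) / 3.120.
ρ_A = 0.8397·3.120 − 0.91 − 1.12 = 0.590.

0.590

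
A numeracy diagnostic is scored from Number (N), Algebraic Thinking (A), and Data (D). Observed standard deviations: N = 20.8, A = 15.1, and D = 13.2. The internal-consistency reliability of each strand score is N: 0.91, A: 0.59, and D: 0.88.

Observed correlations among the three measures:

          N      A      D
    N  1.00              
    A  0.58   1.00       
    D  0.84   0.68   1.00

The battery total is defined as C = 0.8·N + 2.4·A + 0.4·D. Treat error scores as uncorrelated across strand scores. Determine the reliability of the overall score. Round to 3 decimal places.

0.792

Var(C) = 0.8²·20.8² + 2.4²·15.1² + 0.4²·13.2² + 2·[1.92·20.8·15.1·0.58 + 0.32·20.8·13.2·0.84 + 0.96·15.1·13.2·0.68] = 1618.11 + 1107.35 = 2725.46.
Under uncorrelated errors the observed covariances equal the true-score covariances, so only the own-variance terms attenuate.
True-score variance = [0.8²·20.8²·0.91 + 2.4²·15.1²·0.59 + 0.4²·13.2²·0.88] + 1107.35 = 1051.37 + 1107.35 = 2158.73.
Reliability = 2158.73 / 2725.46 = 0.792.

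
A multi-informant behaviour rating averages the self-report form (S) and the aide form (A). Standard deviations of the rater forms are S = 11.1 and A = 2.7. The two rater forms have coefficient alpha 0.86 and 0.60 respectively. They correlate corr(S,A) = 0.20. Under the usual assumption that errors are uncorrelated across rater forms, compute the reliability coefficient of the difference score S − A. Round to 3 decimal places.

Var(S−A) = 11.1² + 2.7² − 2·11.1·2.7·0.20 = 130.5 − 11.988 = 118.512.
With uncorrelated errors the cross-covariances are all true-score covariance, so they carry over unchanged; only the diagonal terms shrink to ρᵢσᵢ².
True-score variance = [11.1²·0.86 + 2.7²·0.60] − 11.988 = 110.335 − 11.988 = 98.3466.
Reliability = 98.3466 / 118.512 = 0.830.

0.830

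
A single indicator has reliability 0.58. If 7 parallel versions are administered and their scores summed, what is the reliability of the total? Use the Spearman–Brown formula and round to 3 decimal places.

ρ_k = kρ / (1 + (k−1)ρ) = 7·0.58 / (1 + 6·0.58) = 4.060 / 4.480 = 0.906.

0.906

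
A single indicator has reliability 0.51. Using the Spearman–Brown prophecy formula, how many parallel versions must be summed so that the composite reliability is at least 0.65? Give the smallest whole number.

2

k ≥ ρ*(1−ρ₁)/(ρ₁(1−ρ*)) = 0.65·0.49 / (0.51·0.35) = 1.784.
Smallest integer k = 2.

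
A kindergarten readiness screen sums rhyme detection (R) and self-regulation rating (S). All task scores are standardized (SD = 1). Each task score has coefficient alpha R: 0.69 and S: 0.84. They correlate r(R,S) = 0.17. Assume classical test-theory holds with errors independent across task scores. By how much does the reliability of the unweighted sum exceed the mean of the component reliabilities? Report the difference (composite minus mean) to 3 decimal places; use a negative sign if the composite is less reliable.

0.034

Var(sum) = 2 + 0.34 = 2.34; true-score variance = 1.53 + 0.34 = 1.87; composite reliability = 0.7991.
Mean component reliability = 0.7650.
Difference = 0.7991 − 0.7650 = 0.034.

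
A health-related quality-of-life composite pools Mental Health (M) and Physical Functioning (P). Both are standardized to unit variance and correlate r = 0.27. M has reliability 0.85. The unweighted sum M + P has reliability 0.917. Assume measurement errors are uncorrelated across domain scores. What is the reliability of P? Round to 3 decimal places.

0.939

Var(M+P) = 2 + 2·0.27 = 2.540.
True-score variance = ρ_M + ρ_P + 2·0.27, so 0.917 = (0.85 + ρ_P + 0.54) / 2.540.
ρ_P = 0.917·2.540 − 0.85 − 0.54 = 0.939.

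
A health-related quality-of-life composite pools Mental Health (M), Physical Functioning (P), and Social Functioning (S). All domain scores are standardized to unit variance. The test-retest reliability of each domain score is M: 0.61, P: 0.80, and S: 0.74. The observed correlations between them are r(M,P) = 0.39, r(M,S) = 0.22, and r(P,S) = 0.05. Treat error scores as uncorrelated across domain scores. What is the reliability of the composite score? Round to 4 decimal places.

Var(M+P+S) = 3 + 2·[0.39 + 0.22 + 0.05] = 3 + 1.32 = 4.32.
Under uncorrelated errors the observed covariances equal the true-score covariances, so only the own-variance terms attenuate.
True-score variance = [0.61 + 0.80 + 0.74] + 1.32 = 2.15 + 1.32 = 3.47.
Reliability = 3.47 / 4.32 = 0.8032.

0.8032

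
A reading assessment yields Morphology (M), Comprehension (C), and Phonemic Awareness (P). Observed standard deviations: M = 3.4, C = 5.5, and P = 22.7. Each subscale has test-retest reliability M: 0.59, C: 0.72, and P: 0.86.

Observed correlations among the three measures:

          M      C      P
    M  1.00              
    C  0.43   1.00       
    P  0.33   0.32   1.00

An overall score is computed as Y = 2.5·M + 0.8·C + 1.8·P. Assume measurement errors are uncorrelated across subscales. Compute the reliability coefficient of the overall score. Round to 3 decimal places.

Var(Y) = 2.5²·3.4² + 0.8²·5.5² + 1.8²·22.7² + 2·[2·3.4·5.5·0.43 + 4.5·3.4·22.7·0.33 + 1.44·5.5·22.7·0.32] = 1761.15 + 376.45 = 2137.6.
Because errors are independent across components, Cov(Tᵢ,Tⱼ) = Cov(Xᵢ,Xⱼ); the off-diagonal part of the true-score variance is the same as above.
True-score variance = [2.5²·3.4²·0.59 + 0.8²·5.5²·0.72 + 1.8²·22.7²·0.86] + 376.45 = 1492.37 + 376.45 = 1868.82.
Reliability = 1868.82 / 2137.6 = 0.874.

0.874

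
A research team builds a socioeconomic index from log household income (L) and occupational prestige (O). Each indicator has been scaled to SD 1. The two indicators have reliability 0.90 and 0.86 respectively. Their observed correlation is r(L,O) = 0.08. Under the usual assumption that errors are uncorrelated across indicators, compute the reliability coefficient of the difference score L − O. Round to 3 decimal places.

Var(L−O) = 1 + 1 − 2·0.08 = 2 − 0.16 = 1.84.
Under uncorrelated errors the observed covariances equal the true-score covariances, so only the own-variance terms attenuate.
True-score variance = [0.90 + 0.86] − 0.16 = 1.76 − 0.16 = 1.6.
Reliability = 1.6 / 1.84 = 0.870.

0.870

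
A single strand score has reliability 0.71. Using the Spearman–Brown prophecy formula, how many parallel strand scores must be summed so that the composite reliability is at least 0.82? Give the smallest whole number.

k ≥ ρ*(1−ρ₁)/(ρ₁(1−ρ*)) = 0.82·0.29 / (0.71·0.18) = 1.861.
Smallest integer k = 2.

2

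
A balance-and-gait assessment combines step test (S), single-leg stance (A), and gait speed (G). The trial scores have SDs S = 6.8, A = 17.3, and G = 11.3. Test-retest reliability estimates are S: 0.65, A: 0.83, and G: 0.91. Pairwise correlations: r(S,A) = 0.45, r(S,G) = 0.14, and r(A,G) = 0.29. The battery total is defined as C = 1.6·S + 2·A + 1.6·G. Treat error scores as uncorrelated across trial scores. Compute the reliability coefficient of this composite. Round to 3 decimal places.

0.886

Var(C) = 1.6²·6.8² + 2²·17.3² + 1.6²·11.3² + 2·[3.2·6.8·17.3·0.45 + 2.56·6.8·11.3·0.14 + 3.2·17.3·11.3·0.29] = 1642.42 + 756.712 = 2399.13.
Because errors are independent across components, Cov(Tᵢ,Tⱼ) = Cov(Xᵢ,Xⱼ); the off-diagonal part of the true-score variance is the same as above.
True-score variance = [1.6²·6.8²·0.65 + 2²·17.3²·0.83 + 1.6²·11.3²·0.91] + 756.712 = 1368.05 + 756.712 = 2124.76.
Reliability = 2124.76 / 2399.13 = 0.886.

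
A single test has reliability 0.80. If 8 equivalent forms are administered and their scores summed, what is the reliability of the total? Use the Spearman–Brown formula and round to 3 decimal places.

0.970

ρ_k = kρ / (1 + (k−1)ρ) = 8·0.80 / (1 + 7·0.80) = 6.400 / 6.600 = 0.970.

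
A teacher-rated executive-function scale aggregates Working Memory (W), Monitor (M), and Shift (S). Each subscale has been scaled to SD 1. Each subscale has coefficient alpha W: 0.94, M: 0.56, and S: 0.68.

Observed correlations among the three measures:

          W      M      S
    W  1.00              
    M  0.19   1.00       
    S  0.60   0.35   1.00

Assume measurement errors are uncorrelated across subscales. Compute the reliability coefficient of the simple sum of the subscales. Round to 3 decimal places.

Var(W+M+S) = 3 + 2·[0.19 + 0.60 + 0.35] = 3 + 2.28 = 5.28.
Because errors are independent across components, Cov(Tᵢ,Tⱼ) = Cov(Xᵢ,Xⱼ); the off-diagonal part of the true-score variance is the same as above.
True-score variance = [0.94 + 0.56 + 0.68] + 2.28 = 2.18 + 2.28 = 4.46.
Reliability = 4.46 / 5.28 = 0.845.

0.845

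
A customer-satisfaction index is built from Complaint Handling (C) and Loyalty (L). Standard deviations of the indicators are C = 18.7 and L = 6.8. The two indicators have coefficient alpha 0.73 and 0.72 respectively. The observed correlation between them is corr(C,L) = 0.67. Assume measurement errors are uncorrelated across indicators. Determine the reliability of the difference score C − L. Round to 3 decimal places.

Var(C−L) = 18.7² + 6.8² − 2·18.7·6.8·0.67 = 395.93 − 170.394 = 225.536.
Because errors are independent across components, Cov(Tᵢ,Tⱼ) = Cov(Xᵢ,Xⱼ); the off-diagonal part of the true-score variance is the same as above.
True-score variance = [18.7²·0.73 + 6.8²·0.72] − 170.394 = 288.566 − 170.394 = 118.172.
Reliability = 118.172 / 225.536 = 0.524.

0.524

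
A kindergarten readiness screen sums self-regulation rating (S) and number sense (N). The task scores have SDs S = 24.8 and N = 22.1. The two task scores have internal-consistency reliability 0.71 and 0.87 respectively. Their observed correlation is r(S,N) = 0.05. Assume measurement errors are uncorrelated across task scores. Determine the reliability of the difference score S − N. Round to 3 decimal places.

Var(S−N) = 24.8² + 22.1² − 2·24.8·22.1·0.05 = 1103.45 − 54.808 = 1048.64.
With uncorrelated errors the cross-covariances are all true-score covariance, so they carry over unchanged; only the diagonal terms shrink to ρᵢσᵢ².
True-score variance = [24.8²·0.71 + 22.1²·0.87] − 54.808 = 861.595 − 54.808 = 806.787.
Reliability = 806.787 / 1048.64 = 0.769.

0.769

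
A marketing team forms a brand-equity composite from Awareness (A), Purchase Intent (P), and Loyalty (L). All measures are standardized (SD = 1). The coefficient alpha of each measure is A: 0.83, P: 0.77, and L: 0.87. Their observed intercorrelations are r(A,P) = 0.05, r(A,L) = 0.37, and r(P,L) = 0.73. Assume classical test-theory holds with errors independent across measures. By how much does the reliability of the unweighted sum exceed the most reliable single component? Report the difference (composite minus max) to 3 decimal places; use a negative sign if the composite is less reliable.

Var(sum) = 3 + 2.3 = 5.3; true-score variance = 2.47 + 2.3 = 4.77; composite reliability = 0.9000.
Max component reliability = 0.8700.
Difference = 0.9000 − 0.8700 = 0.030.

0.030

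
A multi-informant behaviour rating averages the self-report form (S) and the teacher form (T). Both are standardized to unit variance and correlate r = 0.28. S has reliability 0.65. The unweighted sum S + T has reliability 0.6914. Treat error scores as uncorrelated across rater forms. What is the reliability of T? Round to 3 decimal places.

0.560

Var(S+T) = 2 + 2·0.28 = 2.560.
True-score variance = ρ_S + ρ_T + 2·0.28, so 0.6914 = (0.65 + ρ_T + 0.56) / 2.560.
ρ_T = 0.6914·2.560 − 0.65 − 0.56 = 0.560.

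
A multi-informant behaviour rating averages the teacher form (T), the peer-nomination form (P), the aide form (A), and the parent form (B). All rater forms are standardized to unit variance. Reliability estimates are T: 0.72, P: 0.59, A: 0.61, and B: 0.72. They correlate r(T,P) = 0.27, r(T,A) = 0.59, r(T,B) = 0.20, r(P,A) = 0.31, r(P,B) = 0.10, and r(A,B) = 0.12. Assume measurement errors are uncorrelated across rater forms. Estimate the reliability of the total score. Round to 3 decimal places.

Var(T+P+A+B) = 4 + 2·[0.27 + 0.59 + 0.20 + 0.31 + 0.10 + 0.12] = 4 + 3.18 = 7.18.
Because errors are independent across components, Cov(Tᵢ,Tⱼ) = Cov(Xᵢ,Xⱼ); the off-diagonal part of the true-score variance is the same as above.
True-score variance = [0.72 + 0.59 + 0.61 + 0.72] + 3.18 = 2.64 + 3.18 = 5.82.
Reliability = 5.82 / 7.18 = 0.811.

0.811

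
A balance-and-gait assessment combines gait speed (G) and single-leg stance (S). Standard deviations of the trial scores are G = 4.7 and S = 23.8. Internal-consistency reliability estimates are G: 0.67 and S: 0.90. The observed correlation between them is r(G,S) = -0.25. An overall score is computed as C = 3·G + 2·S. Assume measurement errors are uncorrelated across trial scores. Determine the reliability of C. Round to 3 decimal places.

Var(C) = 3²·4.7² + 2²·23.8² + 2·[6·4.7·23.8·(-0.25)] = 2464.57 − 335.58 = 2128.99.
Under uncorrelated errors the observed covariances equal the true-score covariances, so only the own-variance terms attenuate.
True-score variance = [3²·4.7²·0.67 + 2²·23.8²·0.90] − 335.58 = 2172.39 − 335.58 = 1836.81.
Reliability = 1836.81 / 2128.99 = 0.863.

0.863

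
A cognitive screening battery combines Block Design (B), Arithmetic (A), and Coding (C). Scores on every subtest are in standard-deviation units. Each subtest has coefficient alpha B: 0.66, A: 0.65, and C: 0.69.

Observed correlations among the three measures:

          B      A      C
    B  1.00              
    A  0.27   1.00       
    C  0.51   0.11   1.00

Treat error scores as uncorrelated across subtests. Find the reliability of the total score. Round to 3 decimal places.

Var(B+A+C) = 3 + 2·[0.27 + 0.51 + 0.11] = 3 + 1.78 = 4.78.
Because errors are independent across components, Cov(Tᵢ,Tⱼ) = Cov(Xᵢ,Xⱼ); the off-diagonal part of the true-score variance is the same as above.
True-score variance = [0.66 + 0.65 + 0.69] + 1.78 = 2 + 1.78 = 3.78.
Reliability = 3.78 / 4.78 = 0.791.

0.791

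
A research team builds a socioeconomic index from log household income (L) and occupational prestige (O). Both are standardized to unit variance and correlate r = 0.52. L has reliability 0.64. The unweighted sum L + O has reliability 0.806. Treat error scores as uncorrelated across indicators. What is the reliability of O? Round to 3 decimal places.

0.770

Var(L+O) = 2 + 2·0.52 = 3.040.
True-score variance = ρ_L + ρ_O + 2·0.52, so 0.806 = (0.64 + ρ_O + 1.04) / 3.040.
ρ_O = 0.806·3.040 − 0.64 − 1.04 = 0.770.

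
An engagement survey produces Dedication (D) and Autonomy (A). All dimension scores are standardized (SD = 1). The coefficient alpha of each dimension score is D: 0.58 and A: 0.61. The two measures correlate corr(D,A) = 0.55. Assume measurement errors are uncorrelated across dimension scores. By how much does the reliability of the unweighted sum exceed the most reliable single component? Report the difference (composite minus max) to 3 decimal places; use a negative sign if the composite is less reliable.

Var(sum) = 2 + 1.1 = 3.1; true-score variance = 1.19 + 1.1 = 2.29; composite reliability = 0.7387.
Max component reliability = 0.6100.
Difference = 0.7387 − 0.6100 = 0.129.

0.129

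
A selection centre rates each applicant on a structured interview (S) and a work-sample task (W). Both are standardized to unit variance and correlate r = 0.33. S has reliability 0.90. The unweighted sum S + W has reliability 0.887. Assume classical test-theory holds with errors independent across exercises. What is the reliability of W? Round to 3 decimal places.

0.799

Var(S+W) = 2 + 2·0.33 = 2.660.
True-score variance = ρ_S + ρ_W + 2·0.33, so 0.887 = (0.90 + ρ_W + 0.66) / 2.660.
ρ_W = 0.887·2.660 − 0.90 − 0.66 = 0.799.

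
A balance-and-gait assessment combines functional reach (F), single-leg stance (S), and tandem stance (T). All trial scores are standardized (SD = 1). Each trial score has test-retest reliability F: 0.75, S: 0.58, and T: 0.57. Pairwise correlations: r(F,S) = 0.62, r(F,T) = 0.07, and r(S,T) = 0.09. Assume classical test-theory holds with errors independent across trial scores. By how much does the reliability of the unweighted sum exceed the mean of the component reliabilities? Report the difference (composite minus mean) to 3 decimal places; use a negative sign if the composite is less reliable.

Var(sum) = 3 + 1.56 = 4.56; true-score variance = 1.9 + 1.56 = 3.46; composite reliability = 0.7588.
Mean component reliability = 0.6333.
Difference = 0.7588 − 0.6333 = 0.125.

0.125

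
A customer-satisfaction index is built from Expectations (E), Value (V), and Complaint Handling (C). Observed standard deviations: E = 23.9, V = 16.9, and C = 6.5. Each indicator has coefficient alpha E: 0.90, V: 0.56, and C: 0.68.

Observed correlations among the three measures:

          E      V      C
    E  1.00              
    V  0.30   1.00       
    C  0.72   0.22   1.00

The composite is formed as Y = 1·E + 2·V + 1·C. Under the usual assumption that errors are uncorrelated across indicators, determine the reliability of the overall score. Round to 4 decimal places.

Var(Y) = 23.9² + 2²·16.9² + 6.5² + 2·[2·23.9·16.9·0.30 + 23.9·6.5·0.72 + 2·16.9·6.5·0.22] = 1755.9 + 805.064 = 2560.96.
With uncorrelated errors the cross-covariances are all true-score covariance, so they carry over unchanged; only the diagonal terms shrink to ρᵢσᵢ².
True-score variance = [23.9²·0.90 + 2²·16.9²·0.56 + 6.5²·0.68] + 805.064 = 1182.59 + 805.064 = 1987.65.
Reliability = 1987.65 / 2560.96 = 0.7761.

0.7761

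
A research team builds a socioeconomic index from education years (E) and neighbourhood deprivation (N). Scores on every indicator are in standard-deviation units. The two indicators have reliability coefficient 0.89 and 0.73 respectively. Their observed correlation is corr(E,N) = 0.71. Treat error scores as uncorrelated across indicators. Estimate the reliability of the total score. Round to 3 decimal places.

Var(E+N) = 2 + 2·[0.71] = 2 + 1.42 = 3.42.
Because errors are independent across components, Cov(Tᵢ,Tⱼ) = Cov(Xᵢ,Xⱼ); the off-diagonal part of the true-score variance is the same as above.
True-score variance = [0.89 + 0.73] + 1.42 = 1.62 + 1.42 = 3.04.
Reliability = 3.04 / 3.42 = 0.889.

0.889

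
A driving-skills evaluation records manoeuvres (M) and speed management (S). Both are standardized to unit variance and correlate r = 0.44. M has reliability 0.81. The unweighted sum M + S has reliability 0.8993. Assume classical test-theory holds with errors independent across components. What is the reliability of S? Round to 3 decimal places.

Var(M+S) = 2 + 2·0.44 = 2.880.
True-score variance = ρ_M + ρ_S + 2·0.44, so 0.8993 = (0.81 + ρ_S + 0.88) / 2.880.
ρ_S = 0.8993·2.880 − 0.81 − 0.88 = 0.900.

0.900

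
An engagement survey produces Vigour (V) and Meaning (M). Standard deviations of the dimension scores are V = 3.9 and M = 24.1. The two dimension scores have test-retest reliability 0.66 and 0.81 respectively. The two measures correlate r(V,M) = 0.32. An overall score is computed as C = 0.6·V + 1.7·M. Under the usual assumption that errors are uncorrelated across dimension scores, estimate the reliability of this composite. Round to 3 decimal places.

Var(C) = 0.6²·3.9² + 1.7²·24.1² + 2·[1.02·3.9·24.1·0.32] = 1684.02 + 61.3567 = 1745.37.
Under uncorrelated errors the observed covariances equal the true-score covariances, so only the own-variance terms attenuate.
True-score variance = [0.6²·3.9²·0.66 + 1.7²·24.1²·0.81] + 61.3567 = 1363.23 + 61.3567 = 1424.59.
Reliability = 1424.59 / 1745.37 = 0.816.

0.816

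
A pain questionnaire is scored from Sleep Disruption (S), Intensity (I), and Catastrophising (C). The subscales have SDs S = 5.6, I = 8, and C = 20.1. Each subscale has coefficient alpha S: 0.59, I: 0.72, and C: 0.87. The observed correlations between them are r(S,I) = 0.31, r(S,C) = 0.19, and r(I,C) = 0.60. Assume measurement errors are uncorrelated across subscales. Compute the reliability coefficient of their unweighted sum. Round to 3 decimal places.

0.891

Var(S+I+C) = 5.6² + 8² + 20.1² + 2·[5.6·8·0.31 + 5.6·20.1·0.19 + 8·20.1·0.60] = 499.37 + 263.509 = 762.879.
Under uncorrelated errors the observed covariances equal the true-score covariances, so only the own-variance terms attenuate.
True-score variance = [5.6²·0.59 + 8²·0.72 + 20.1²·0.87] + 263.509 = 416.071 + 263.509 = 679.58.
Reliability = 679.58 / 762.879 = 0.891.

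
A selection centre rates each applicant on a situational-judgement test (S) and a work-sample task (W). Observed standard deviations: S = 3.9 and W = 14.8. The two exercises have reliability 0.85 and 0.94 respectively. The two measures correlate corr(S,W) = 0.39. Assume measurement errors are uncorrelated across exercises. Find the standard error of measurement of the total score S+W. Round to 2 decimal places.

3.93

Var(total) = 234.25 + 45.0216 = 279.272.
True-score variance = 218.826 + 45.0216 = 263.848, so reliability = 0.9448.
Error variance = 279.272 − 263.848 = 15.4239; SEM = √15.4239 = 3.93.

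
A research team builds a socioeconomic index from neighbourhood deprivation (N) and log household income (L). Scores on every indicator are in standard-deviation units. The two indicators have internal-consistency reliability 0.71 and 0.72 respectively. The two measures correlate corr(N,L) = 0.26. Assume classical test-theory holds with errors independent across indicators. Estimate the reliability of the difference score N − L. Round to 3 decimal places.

Var(N−L) = 1 + 1 − 2·0.26 = 2 − 0.52 = 1.48.
With uncorrelated errors the cross-covariances are all true-score covariance, so they carry over unchanged; only the diagonal terms shrink to ρᵢσᵢ².
True-score variance = [0.71 + 0.72] − 0.52 = 1.43 − 0.52 = 0.91.
Reliability = 0.91 / 1.48 = 0.615.

0.615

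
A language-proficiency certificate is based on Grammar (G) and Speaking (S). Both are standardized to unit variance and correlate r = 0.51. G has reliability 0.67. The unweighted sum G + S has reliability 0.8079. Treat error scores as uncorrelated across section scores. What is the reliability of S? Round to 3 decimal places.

Var(G+S) = 2 + 2·0.51 = 3.020.
True-score variance = ρ_G + ρ_S + 2·0.51, so 0.8079 = (0.67 + ρ_S + 1.02) / 3.020.
ρ_S = 0.8079·3.020 − 0.67 − 1.02 = 0.750.

0.750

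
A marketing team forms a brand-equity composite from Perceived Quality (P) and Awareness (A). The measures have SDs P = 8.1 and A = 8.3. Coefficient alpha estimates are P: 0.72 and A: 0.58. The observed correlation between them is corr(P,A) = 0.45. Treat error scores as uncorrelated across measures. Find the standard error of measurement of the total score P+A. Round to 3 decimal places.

6.878

Var(total) = 134.5 + 60.507 = 195.007.
True-score variance = 87.1954 + 60.507 = 147.702, so reliability = 0.7574.
Error variance = 195.007 − 147.702 = 47.3046; SEM = √47.3046 = 6.878.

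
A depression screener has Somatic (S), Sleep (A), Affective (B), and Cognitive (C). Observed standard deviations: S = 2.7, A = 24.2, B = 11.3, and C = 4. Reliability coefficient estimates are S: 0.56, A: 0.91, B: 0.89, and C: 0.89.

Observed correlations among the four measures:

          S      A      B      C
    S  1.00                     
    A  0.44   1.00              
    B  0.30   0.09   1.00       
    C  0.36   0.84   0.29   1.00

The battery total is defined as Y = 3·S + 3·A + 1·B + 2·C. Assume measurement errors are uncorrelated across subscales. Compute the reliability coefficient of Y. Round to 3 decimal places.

0.928

Var(Y) = 3²·2.7² + 3²·24.2² + 11.3² + 2²·4² + 2·[9·2.7·24.2·0.44 + 3·2.7·11.3·0.30 + 6·2.7·4·0.36 + 3·24.2·11.3·0.09 + 6·24.2·4·0.84 + 2·11.3·4·0.29] = 5528.06 + 1794.91 = 7322.97.
Because errors are independent across components, Cov(Tᵢ,Tⱼ) = Cov(Xᵢ,Xⱼ); the off-diagonal part of the true-score variance is the same as above.
True-score variance = [3²·2.7²·0.56 + 3²·24.2²·0.91 + 11.3²·0.89 + 2²·4²·0.89] + 1794.91 = 5003.74 + 1794.91 = 6798.65.
Reliability = 6798.65 / 7322.97 = 0.928.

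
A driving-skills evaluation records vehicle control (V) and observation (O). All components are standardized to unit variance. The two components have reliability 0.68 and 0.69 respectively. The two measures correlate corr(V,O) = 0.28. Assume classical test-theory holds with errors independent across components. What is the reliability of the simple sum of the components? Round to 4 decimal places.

0.7539

Var(V+O) = 2 + 2·[0.28] = 2 + 0.56 = 2.56.
Under uncorrelated errors the observed covariances equal the true-score covariances, so only the own-variance terms attenuate.
True-score variance = [0.68 + 0.69] + 0.56 = 1.37 + 0.56 = 1.93.
Reliability = 1.93 / 2.56 = 0.7539.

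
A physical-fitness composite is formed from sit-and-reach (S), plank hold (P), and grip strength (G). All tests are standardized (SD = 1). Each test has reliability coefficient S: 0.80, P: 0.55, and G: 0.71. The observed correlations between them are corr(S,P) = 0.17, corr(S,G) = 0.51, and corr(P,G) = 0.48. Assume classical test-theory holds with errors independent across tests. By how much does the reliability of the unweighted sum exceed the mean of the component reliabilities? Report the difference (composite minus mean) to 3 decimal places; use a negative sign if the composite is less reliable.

Var(sum) = 3 + 2.32 = 5.32; true-score variance = 2.06 + 2.32 = 4.38; composite reliability = 0.8233.
Mean component reliability = 0.6867.
Difference = 0.8233 − 0.6867 = 0.137.

0.137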